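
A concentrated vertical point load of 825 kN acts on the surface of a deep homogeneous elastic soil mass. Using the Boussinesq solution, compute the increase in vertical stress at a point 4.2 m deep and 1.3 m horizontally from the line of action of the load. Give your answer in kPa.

Boussinesq vertical stress below a point load on an elastic half-space:
Δσ_z = 3P/(2πz²) · [1 + (r/z)²]^(−5/2)
r/z = 1.3/4.2 = 0.30952; [1+(r/z)²]^(−5/2) = 0.79555.
Δσ_z = 3×825/(2π×4.2²) × 0.79555 = 22.33 × 0.79555 = 17.76 kPa

Δσ_z ≈ 17.8 kPa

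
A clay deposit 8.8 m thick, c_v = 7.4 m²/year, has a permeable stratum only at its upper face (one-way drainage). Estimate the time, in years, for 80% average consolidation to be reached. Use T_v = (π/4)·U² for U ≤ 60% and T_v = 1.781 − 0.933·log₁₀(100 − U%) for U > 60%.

Drainage path length: H_d = H = 8.8 m (single drainage).
U > 60%: T_v = 1.781 − 0.933·log₁₀(100 − 80) = 0.56714.
t = T_v·H_d²/c_v = 0.56714×8.8²/7.4 = 5.935 years.

t ≈ 5.94 years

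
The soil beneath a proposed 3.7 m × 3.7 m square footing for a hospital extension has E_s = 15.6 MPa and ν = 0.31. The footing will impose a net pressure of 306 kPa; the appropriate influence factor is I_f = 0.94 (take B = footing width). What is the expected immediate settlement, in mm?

S_e ≈ 61.7 mm

Immediate (elastic) settlement: S_e = q·B·(1−ν²)/E_s · I_f.
E_s = 15.6 MPa = 15600 kPa.
S_e = 306 × 3.7 × (1 − 0.31²) / 15600 × 0.94
    = 306 × 3.7 × 0.9039 / 15600 × 0.94
    = 0.06167 m = 61.67 mm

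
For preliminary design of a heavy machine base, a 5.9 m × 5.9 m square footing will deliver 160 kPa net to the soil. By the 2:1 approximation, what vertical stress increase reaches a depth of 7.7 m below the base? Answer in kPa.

Δσ_z ≈ 30.1 kPa

By the 2:1 method the load spreads at 1 horizontal : 2 vertical, so at depth z the loaded area has grown by z in each plan dimension:
Δσ = qBL/((B+z)(L+z)) = 160×5.9×5.9/((5.9+7.7)(5.9+7.7)) = 30.112 kPa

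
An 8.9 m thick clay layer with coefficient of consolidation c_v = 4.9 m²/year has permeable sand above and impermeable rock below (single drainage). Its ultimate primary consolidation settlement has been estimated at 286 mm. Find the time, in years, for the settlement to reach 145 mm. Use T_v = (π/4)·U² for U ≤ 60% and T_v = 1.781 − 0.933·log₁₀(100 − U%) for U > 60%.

Drainage path length: H_d = H = 8.9 m (single drainage).
U = S(t)/S_ult = 145/286 = 0.507.
U ≤ 60%: T_v = (π/4)·U² = (π/4)×0.50699² = 0.20188.
t = T_v·H_d²/c_v = 0.20188×8.9²/4.9 = 3.263 years.

t ≈ 3.26 years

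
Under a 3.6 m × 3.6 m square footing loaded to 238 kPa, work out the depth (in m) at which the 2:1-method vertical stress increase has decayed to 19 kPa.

z ≈ 9.14 m

2:1 spreading — at depth z the loaded area has grown by z in each plan dimension:
qB²/(B+z)² = Δσ_z ⇒ z = B(√(q/Δσ_z) − 1) = 3.6×(√(238/19) − 1) = 9.141 m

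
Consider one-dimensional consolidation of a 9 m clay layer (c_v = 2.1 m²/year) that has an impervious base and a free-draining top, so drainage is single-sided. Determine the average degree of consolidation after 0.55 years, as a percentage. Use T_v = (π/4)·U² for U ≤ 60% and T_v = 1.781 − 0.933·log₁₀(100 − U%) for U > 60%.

Drainage path length: H_d = H = 9 m (single drainage).
T_v = c_v·t/H_d² = 2.1×0.55/9² = 0.014259.
T_v = 0.014259 corresponds to the U ≤ 60% branch:
U = √(4T_v/π) = 0.1347

U ≈ 13.5 %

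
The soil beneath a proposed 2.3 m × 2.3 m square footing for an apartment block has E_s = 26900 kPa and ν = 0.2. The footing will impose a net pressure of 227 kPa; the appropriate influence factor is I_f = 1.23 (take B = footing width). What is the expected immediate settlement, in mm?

S_e ≈ 22.9 mm

Immediate (elastic) settlement: S_e = q·B·(1−ν²)/E_s · I_f.
S_e = 227 × 2.3 × (1 − 0.2²) / 26900 × 1.23
    = 227 × 2.3 × 0.96 / 26900 × 1.23
    = 0.02292 m = 22.92 mm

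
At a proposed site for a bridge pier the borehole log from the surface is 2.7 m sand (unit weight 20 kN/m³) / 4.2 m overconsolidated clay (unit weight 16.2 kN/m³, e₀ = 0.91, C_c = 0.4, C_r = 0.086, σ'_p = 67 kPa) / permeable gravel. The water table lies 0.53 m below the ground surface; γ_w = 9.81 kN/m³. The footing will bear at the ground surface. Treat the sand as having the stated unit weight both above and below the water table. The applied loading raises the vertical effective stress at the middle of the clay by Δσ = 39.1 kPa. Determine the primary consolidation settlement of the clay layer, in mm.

Mid-depth of clay below the ground surface: z = 2.7 + 4.2/2 = 4.8 m.
Total vertical stress at mid-clay: σ_v = 20×2.7 + 16.2×2.1 = 88.02 kPa.
Pore pressure: u = 9.81×(4.8 − 0.53) = 41.889 kPa.
Initial effective stress: σ'_0 = σ_v − u = 88.02 − 41.889 = 46.131 kPa.
Final effective stress: σ'_f = 46.131 + 39.1 = 85.231 kPa.
σ'_f = 85.231 > σ'_p = 67 kPa, so the stress path crosses the preconsolidation pressure — recompression up to σ'_p, then virgin compression beyond:
S_c = H/(1+e₀)·[C_r·log₁₀(σ'_p/σ'_0) + C_c·log₁₀(σ'_f/σ'_p)]
    = 4.2/1.91 × [0.086×log₁₀(67/46.131) + 0.4×log₁₀(85.231/67)]
    = 2.199 × [0.013939 + 0.041809] = 0.1226 m

S_c ≈ 123 mm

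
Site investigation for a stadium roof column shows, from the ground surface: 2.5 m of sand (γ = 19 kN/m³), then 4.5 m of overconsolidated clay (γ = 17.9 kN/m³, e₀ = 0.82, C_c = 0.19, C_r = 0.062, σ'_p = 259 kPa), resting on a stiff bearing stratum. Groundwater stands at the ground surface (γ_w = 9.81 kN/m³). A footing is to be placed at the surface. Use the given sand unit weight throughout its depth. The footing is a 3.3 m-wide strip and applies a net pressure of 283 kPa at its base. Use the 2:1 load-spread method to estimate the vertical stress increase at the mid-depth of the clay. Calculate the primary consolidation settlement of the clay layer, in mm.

S_c ≈ 89.2 mm

Mid-depth of clay below the ground surface: z = 2.5 + 4.5/2 = 4.75 m.
Total vertical stress at mid-clay: σ_v = 19×2.5 + 17.9×2.25 = 87.775 kPa.
Pore pressure: u = 9.81×(4.75 − 0) = 46.598 kPa.
Initial effective stress: σ'_0 = σ_v − u = 87.775 − 46.598 = 41.177 kPa.
Stress increase at mid-clay by the 2:1 spreading method:
Δσ = qB/(B+z) = 283×3.3/(3.3+4.75) = 116.01 kPa
Final effective stress: σ'_f = 41.177 + 116.01 = 157.19 kPa.
σ'_f = 157.19 ≤ σ'_p = 259 kPa, so the clay remains overconsolidated and only the recompression index applies:
S_c = C_r·H/(1+e₀)·log₁₀(σ'_f/σ'_0) = 0.062×4.5/1.82×log₁₀(157.19/41.177)
    = 0.1533 × 0.58177 = 0.08918 m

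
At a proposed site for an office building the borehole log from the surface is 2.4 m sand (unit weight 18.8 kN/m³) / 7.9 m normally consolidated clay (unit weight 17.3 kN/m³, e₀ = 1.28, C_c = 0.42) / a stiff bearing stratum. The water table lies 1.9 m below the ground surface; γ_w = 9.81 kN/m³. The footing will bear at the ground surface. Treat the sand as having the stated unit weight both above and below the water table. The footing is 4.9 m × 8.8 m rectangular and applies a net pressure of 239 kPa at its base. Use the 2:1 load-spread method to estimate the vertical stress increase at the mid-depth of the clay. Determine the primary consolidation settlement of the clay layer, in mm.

S_c ≈ 394 mm

Mid-depth of clay below the ground surface: z = 2.4 + 7.9/2 = 6.35 m.
Total vertical stress at mid-clay: σ_v = 18.8×2.4 + 17.3×3.95 = 113.46 kPa.
Pore pressure: u = 9.81×(6.35 − 1.9) = 43.655 kPa.
Initial effective stress: σ'_0 = σ_v − u = 113.46 − 43.655 = 69.805 kPa.
Stress increase at mid-clay by the 2:1 spreading method:
Δσ = qBL/((B+z)(L+z)) = 239×4.9×8.8/((4.9+6.35)(8.8+6.35)) = 60.466 kPa
Final effective stress: σ'_f = σ'_0 + Δσ = 69.805 + 60.466 = 130.27 kPa.
Normally consolidated clay, so the full stress increment lies on the virgin compression line:
S_c = C_c·H/(1+e₀)·log₁₀(σ'_f/σ'_0) = 0.42×7.9/(1+1.28)×log₁₀(130.27/69.805)
    = 1.4553 × 0.27096 = 0.3943 m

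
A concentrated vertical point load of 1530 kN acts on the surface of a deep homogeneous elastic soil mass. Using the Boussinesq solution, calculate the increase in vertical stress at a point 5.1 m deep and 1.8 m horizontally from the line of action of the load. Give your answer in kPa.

Boussinesq vertical stress below a point load on an elastic half-space:
Δσ_z = 3P/(2πz²) · [1 + (r/z)²]^(−5/2)
r/z = 1.8/5.1 = 0.35294; [1+(r/z)²]^(−5/2) = 0.74565.
Δσ_z = 3×1530/(2π×5.1²) × 0.74565 = 28.086 × 0.74565 = 20.94 kPa

Δσ_z ≈ 20.9 kPa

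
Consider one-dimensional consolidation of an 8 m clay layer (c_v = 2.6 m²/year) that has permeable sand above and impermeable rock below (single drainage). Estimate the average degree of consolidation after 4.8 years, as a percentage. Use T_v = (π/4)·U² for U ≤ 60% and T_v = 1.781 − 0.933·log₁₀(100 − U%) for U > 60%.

U ≈ 49.8 %

Drainage path length: H_d = H = 8 m (single drainage).
T_v = c_v·t/H_d² = 2.6×4.8/8² = 0.195.
T_v = 0.195 corresponds to the U ≤ 60% branch:
U = √(4T_v/π) = 0.4983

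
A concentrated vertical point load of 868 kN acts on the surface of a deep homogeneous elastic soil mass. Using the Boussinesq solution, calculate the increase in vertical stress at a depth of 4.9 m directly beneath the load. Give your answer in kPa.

Boussinesq vertical stress below a point load on an elastic half-space:
Δσ_z = 3P/(2πz²) · [1 + (r/z)²]^(−5/2)
r/z = 0/4.9 = 0; [1+(r/z)²]^(−5/2) = 1.
Δσ_z = 3×868/(2π×4.9²) × 1 = 17.261 × 1 = 17.26 kPa

Δσ_z ≈ 17.3 kPa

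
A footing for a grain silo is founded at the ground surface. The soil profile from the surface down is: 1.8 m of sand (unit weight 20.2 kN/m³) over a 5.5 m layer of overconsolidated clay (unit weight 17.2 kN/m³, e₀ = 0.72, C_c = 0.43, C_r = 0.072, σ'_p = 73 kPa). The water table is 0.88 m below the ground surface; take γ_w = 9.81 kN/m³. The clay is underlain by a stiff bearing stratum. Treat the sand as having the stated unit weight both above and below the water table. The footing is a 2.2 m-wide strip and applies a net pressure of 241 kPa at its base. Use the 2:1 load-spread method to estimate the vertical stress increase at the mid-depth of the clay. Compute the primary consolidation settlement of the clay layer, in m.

S_c ≈ 0.37 m

Mid-depth of clay below the ground surface: z = 1.8 + 5.5/2 = 4.55 m.
Total vertical stress at mid-clay: σ_v = 20.2×1.8 + 17.2×2.75 = 83.66 kPa.
Pore pressure: u = 9.81×(4.55 − 0.88) = 36.003 kPa.
Initial effective stress: σ'_0 = σ_v − u = 83.66 − 36.003 = 47.657 kPa.
Stress increase at mid-clay by the 2:1 spreading method:
Δσ = qB/(B+z) = 241×2.2/(2.2+4.55) = 78.548 kPa
Final effective stress: σ'_f = 47.657 + 78.548 = 126.2 kPa.
σ'_f = 126.2 > σ'_p = 73 kPa, so the stress path crosses the preconsolidation pressure — recompression up to σ'_p, then virgin compression beyond:
S_c = H/(1+e₀)·[C_r·log₁₀(σ'_p/σ'_0) + C_c·log₁₀(σ'_f/σ'_p)]
    = 5.5/1.72 × [0.072×log₁₀(73/47.657) + 0.43×log₁₀(126.2/73)]
    = 3.1977 × [0.013334 + 0.10223] = 0.3695 m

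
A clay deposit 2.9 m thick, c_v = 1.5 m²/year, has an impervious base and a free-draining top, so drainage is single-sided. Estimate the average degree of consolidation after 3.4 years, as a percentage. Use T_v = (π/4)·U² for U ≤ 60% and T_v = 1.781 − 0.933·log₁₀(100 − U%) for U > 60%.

Drainage path length: H_d = H = 2.9 m (single drainage).
T_v = c_v·t/H_d² = 1.5×3.4/2.9² = 0.60642.
T_v = 0.60642 corresponds to the U > 60% branch:
U = 1 − 10^((1.781 − T_v)/0.933)/100 = 0.8185

U ≈ 81.8 %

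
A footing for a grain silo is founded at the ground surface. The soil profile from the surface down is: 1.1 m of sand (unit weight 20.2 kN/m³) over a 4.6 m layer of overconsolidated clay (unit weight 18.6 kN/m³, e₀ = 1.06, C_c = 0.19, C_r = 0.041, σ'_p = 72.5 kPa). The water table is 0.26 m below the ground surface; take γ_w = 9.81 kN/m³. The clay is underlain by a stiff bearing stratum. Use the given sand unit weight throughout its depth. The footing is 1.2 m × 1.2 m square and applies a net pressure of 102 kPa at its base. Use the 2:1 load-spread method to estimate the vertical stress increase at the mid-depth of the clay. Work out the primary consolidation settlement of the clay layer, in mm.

S_c ≈ 7.35 mm

Mid-depth of clay below the ground surface: z = 1.1 + 4.6/2 = 3.4 m.
Total vertical stress at mid-clay: σ_v = 20.2×1.1 + 18.6×2.3 = 65 kPa.
Pore pressure: u = 9.81×(3.4 − 0.26) = 30.803 kPa.
Initial effective stress: σ'_0 = σ_v − u = 65 − 30.803 = 34.197 kPa.
Stress increase at mid-clay by the 2:1 spreading method:
Δσ = qBL/((B+z)(L+z)) = 102×1.2×1.2/((1.2+3.4)(1.2+3.4)) = 6.9414 kPa
Final effective stress: σ'_f = 34.197 + 6.9414 = 41.138 kPa.
σ'_f = 41.138 ≤ σ'_p = 72.5 kPa, so the clay remains overconsolidated and only the recompression index applies:
S_c = C_r·H/(1+e₀)·log₁₀(σ'_f/σ'_0) = 0.041×4.6/2.06×log₁₀(41.138/34.197)
    = 0.091553 × 0.080255 = 0.007348 m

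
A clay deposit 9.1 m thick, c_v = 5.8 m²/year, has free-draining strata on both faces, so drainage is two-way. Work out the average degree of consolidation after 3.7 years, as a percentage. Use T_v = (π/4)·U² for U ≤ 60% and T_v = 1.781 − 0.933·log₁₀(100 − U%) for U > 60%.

Drainage path length: H_d = H/2 = 4.55 m (double drainage).
T_v = c_v·t/H_d² = 5.8×3.7/4.55² = 1.0366.
T_v = 1.0366 corresponds to the U > 60% branch:
U = 1 − 10^((1.781 − T_v)/0.933)/100 = 0.9372

U ≈ 93.7 %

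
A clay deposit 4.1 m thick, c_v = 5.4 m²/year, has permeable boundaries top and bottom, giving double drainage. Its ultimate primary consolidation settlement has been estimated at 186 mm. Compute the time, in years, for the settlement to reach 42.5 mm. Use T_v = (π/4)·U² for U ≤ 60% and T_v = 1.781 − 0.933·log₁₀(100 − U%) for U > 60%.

t ≈ 0.0319 years

Drainage path length: H_d = H/2 = 2.05 m (double drainage).
U = S(t)/S_ult = 42.5/186 = 0.2285.
U ≤ 60%: T_v = (π/4)·U² = (π/4)×0.22849² = 0.041005.
t = T_v·H_d²/c_v = 0.041005×2.05²/5.4 = 0.03191 years.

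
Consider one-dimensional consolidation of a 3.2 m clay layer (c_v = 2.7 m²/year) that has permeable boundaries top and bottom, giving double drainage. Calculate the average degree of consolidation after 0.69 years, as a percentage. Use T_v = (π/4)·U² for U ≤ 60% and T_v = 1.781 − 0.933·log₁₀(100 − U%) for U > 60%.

U ≈ 86.5 %

Drainage path length: H_d = H/2 = 1.6 m (double drainage).
T_v = c_v·t/H_d² = 2.7×0.69/1.6² = 0.72773.
T_v = 0.72773 corresponds to the U > 60% branch:
U = 1 − 10^((1.781 − T_v)/0.933)/100 = 0.8654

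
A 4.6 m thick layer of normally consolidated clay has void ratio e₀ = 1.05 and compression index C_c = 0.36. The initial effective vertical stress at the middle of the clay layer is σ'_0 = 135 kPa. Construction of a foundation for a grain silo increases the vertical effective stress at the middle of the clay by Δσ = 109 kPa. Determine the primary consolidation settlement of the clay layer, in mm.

S_c ≈ 208 mm

Final effective stress: σ'_f = σ'_0 + Δσ = 135 + 109 = 244 kPa.
Normally consolidated clay, so the full stress increment lies on the virgin compression line:
S_c = C_c·H/(1+e₀)·log₁₀(σ'_f/σ'_0) = 0.36×4.6/(1+1.05)×log₁₀(244/135)
    = 0.8078 × 0.25706 = 0.2077 m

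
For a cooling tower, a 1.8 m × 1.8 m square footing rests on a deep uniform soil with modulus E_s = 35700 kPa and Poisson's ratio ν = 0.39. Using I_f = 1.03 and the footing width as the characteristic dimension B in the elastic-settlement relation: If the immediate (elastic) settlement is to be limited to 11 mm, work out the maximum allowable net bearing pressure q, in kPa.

q ≈ 250 kPa

S_e = q·B·(1−ν²)/E_s · I_f  ⇒  q = S_e·E_s / (B·(1−ν²)·I_f).
q = 0.011 × 35700 / (1.8 × 0.8479 × 1.03) = 249.8 kPa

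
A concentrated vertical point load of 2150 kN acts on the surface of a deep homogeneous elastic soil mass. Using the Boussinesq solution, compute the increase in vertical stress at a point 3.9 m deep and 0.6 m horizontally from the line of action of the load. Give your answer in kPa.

Boussinesq vertical stress below a point load on an elastic half-space:
Δσ_z = 3P/(2πz²) · [1 + (r/z)²]^(−5/2)
r/z = 0.6/3.9 = 0.15385; [1+(r/z)²]^(−5/2) = 0.9432.
Δσ_z = 3×2150/(2π×3.9²) × 0.9432 = 67.492 × 0.9432 = 63.66 kPa

Δσ_z ≈ 63.7 kPa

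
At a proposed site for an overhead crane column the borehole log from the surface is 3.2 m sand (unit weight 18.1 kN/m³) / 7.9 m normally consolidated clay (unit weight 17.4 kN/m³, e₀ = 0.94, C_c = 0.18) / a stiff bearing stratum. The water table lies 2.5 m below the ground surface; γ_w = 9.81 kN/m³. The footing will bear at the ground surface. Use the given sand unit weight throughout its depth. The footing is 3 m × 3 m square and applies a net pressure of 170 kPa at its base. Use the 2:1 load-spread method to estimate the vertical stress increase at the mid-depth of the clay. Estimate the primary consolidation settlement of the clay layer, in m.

S_c ≈ 0.0536 m

Mid-depth of clay below the ground surface: z = 3.2 + 7.9/2 = 7.15 m.
Total vertical stress at mid-clay: σ_v = 18.1×3.2 + 17.4×3.95 = 126.65 kPa.
Pore pressure: u = 9.81×(7.15 − 2.5) = 45.617 kPa.
Initial effective stress: σ'_0 = σ_v − u = 126.65 − 45.617 = 81.033 kPa.
Stress increase at mid-clay by the 2:1 spreading method:
Δσ = qBL/((B+z)(L+z)) = 170×3×3/((3+7.15)(3+7.15)) = 14.851 kPa
Final effective stress: σ'_f = σ'_0 + Δσ = 81.033 + 14.851 = 95.884 kPa.
Normally consolidated clay, so the full stress increment lies on the virgin compression line:
S_c = C_c·H/(1+e₀)·log₁₀(σ'_f/σ'_0) = 0.18×7.9/(1+0.94)×log₁₀(95.884/81.033)
    = 0.73299 × 0.073084 = 0.05357 m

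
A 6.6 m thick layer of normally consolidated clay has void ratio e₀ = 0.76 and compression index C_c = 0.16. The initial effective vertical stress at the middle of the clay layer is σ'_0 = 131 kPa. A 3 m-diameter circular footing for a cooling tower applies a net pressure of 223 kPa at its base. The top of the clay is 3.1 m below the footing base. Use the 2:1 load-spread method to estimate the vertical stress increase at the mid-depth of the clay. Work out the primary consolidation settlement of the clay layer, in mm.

S_c ≈ 41.7 mm

Mid-depth of clay below the footing base: z = 3.1 + 6.6/2 = 6.4 m.
Stress increase at mid-clay by the 2:1 spreading method:
Δσ ≈ qD²/(D+z)² = 223×3²/(3+6.4)² = 22.714 kPa
Final effective stress: σ'_f = σ'_0 + Δσ = 131 + 22.714 = 153.71 kPa.
Normally consolidated clay, so the full stress increment lies on the virgin compression line:
S_c = C_c·H/(1+e₀)·log₁₀(σ'_f/σ'_0) = 0.16×6.6/(1+0.76)×log₁₀(153.71/131)
    = 0.6 × 0.069431 = 0.04166 m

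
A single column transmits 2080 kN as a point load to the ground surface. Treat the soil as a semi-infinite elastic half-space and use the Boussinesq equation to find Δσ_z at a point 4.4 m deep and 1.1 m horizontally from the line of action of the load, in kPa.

Boussinesq vertical stress below a point load on an elastic half-space:
Δσ_z = 3P/(2πz²) · [1 + (r/z)²]^(−5/2)
r/z = 1.1/4.4 = 0.25; [1+(r/z)²]^(−5/2) = 0.85936.
Δσ_z = 3×2080/(2π×4.4²) × 0.85936 = 51.298 × 0.85936 = 44.08 kPa

Δσ_z ≈ 44.1 kPa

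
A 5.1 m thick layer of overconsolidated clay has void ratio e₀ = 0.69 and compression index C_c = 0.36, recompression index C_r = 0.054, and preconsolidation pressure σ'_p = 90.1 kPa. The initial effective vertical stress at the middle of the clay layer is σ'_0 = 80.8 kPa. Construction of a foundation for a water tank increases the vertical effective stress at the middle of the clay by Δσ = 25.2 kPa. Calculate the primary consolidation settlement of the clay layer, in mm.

Final effective stress: σ'_f = 80.8 + 25.2 = 106 kPa.
σ'_f = 106 > σ'_p = 90.1 kPa, so the stress path crosses the preconsolidation pressure — recompression up to σ'_p, then virgin compression beyond:
S_c = H/(1+e₀)·[C_r·log₁₀(σ'_p/σ'_0) + C_c·log₁₀(σ'_f/σ'_p)]
    = 5.1/1.69 × [0.054×log₁₀(90.1/80.8) + 0.36×log₁₀(106/90.1)]
    = 3.0178 × [0.0025549 + 0.025409] = 0.08439 m

S_c ≈ 84.4 mm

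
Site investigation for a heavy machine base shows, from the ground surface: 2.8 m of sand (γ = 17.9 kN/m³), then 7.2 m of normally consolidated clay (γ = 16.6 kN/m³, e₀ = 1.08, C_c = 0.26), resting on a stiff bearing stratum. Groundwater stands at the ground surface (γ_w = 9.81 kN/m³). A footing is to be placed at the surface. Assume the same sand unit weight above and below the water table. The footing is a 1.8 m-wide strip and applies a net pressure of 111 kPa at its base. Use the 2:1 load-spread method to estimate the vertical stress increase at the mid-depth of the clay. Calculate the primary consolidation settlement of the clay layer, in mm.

S_c ≈ 163 mm

Mid-depth of clay below the ground surface: z = 2.8 + 7.2/2 = 6.4 m.
Total vertical stress at mid-clay: σ_v = 17.9×2.8 + 16.6×3.6 = 109.88 kPa.
Pore pressure: u = 9.81×(6.4 − 0) = 62.784 kPa.
Initial effective stress: σ'_0 = σ_v − u = 109.88 − 62.784 = 47.096 kPa.
Stress increase at mid-clay by the 2:1 spreading method:
Δσ = qB/(B+z) = 111×1.8/(1.8+6.4) = 24.366 kPa
Final effective stress: σ'_f = σ'_0 + Δσ = 47.096 + 24.366 = 71.462 kPa.
Normally consolidated clay, so the full stress increment lies on the virgin compression line:
S_c = C_c·H/(1+e₀)·log₁₀(σ'_f/σ'_0) = 0.26×7.2/(1+1.08)×log₁₀(71.462/47.096)
    = 0.9 × 0.18109 = 0.163 m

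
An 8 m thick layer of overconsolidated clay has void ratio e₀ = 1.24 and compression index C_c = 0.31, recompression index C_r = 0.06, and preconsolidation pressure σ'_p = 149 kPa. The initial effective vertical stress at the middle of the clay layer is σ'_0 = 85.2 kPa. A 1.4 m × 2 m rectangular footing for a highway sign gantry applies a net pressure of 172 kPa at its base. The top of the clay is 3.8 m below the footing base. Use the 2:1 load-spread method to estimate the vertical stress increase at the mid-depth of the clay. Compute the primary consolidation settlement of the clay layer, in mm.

S_c ≈ 5.66 mm

Mid-depth of clay below the footing base: z = 3.8 + 8/2 = 7.8 m.
Stress increase at mid-clay by the 2:1 spreading method:
Δσ = qBL/((B+z)(L+z)) = 172×1.4×2/((1.4+7.8)(2+7.8)) = 5.3416 kPa
Final effective stress: σ'_f = 85.2 + 5.3416 = 90.542 kPa.
σ'_f = 90.542 ≤ σ'_p = 149 kPa, so the clay remains overconsolidated and only the recompression index applies:
S_c = C_r·H/(1+e₀)·log₁₀(σ'_f/σ'_0) = 0.06×8/2.24×log₁₀(90.542/85.2)
    = 0.21428 × 0.02641 = 0.005659 m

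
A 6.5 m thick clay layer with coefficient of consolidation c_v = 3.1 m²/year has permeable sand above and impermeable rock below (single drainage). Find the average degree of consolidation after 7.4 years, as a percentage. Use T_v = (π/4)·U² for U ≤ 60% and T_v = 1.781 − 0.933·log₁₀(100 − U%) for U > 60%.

U ≈ 78.8 %

Drainage path length: H_d = H = 6.5 m (single drainage).
T_v = c_v·t/H_d² = 3.1×7.4/6.5² = 0.54296.
T_v = 0.54296 corresponds to the U > 60% branch:
U = 1 − 10^((1.781 − T_v)/0.933)/100 = 0.7877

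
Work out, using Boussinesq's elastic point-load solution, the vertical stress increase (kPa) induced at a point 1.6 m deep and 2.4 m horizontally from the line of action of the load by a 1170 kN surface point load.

Δσ_z ≈ 11.5 kPa

Boussinesq vertical stress below a point load on an elastic half-space:
Δσ_z = 3P/(2πz²) · [1 + (r/z)²]^(−5/2)
r/z = 2.4/1.6 = 1.5; [1+(r/z)²]^(−5/2) = 0.052516.
Δσ_z = 3×1170/(2π×1.6²) × 0.052516 = 218.22 × 0.052516 = 11.46 kPa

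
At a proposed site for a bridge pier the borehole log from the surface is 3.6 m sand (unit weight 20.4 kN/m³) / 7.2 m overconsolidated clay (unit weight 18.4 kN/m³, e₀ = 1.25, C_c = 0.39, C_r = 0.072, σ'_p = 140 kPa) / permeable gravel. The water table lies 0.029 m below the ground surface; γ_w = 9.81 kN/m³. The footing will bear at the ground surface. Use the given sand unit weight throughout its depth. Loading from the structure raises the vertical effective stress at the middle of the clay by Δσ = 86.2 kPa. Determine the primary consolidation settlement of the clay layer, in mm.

S_c ≈ 127 mm

Mid-depth of clay below the ground surface: z = 3.6 + 7.2/2 = 7.2 m.
Total vertical stress at mid-clay: σ_v = 20.4×3.6 + 18.4×3.6 = 139.68 kPa.
Pore pressure: u = 9.81×(7.2 − 0.029) = 70.348 kPa.
Initial effective stress: σ'_0 = σ_v − u = 139.68 − 70.348 = 69.332 kPa.
Final effective stress: σ'_f = 69.332 + 86.2 = 155.53 kPa.
σ'_f = 155.53 > σ'_p = 140 kPa, so the stress path crosses the preconsolidation pressure — recompression up to σ'_p, then virgin compression beyond:
S_c = H/(1+e₀)·[C_r·log₁₀(σ'_p/σ'_0) + C_c·log₁₀(σ'_f/σ'_p)]
    = 7.2/2.25 × [0.072×log₁₀(140/69.332) + 0.39×log₁₀(155.53/140)]
    = 3.2 × [0.021974 + 0.017818] = 0.1273 m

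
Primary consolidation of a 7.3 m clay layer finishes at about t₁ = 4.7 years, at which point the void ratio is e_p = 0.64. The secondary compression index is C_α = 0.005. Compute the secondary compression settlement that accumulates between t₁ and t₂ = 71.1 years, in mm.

Secondary compression: S_s = C_α·H/(1+e_p)·log₁₀(t₂/t₁)
S_s = 0.005×7.3/(1+0.64)×log₁₀(71.1/4.7)
    = 0.02226 × 1.18 = 0.02626 m

S_s ≈ 26.3 mm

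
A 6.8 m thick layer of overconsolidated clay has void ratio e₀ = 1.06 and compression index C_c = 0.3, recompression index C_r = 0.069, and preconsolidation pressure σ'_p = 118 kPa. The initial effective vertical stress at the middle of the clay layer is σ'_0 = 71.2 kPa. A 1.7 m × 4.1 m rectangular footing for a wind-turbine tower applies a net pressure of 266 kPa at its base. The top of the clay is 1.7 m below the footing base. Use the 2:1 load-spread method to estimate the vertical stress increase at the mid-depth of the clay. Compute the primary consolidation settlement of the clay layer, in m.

Mid-depth of clay below the footing base: z = 1.7 + 6.8/2 = 5.1 m.
Stress increase at mid-clay by the 2:1 spreading method:
Δσ = qBL/((B+z)(L+z)) = 266×1.7×4.1/((1.7+5.1)(4.1+5.1)) = 29.636 kPa
Final effective stress: σ'_f = 71.2 + 29.636 = 100.84 kPa.
σ'_f = 100.84 ≤ σ'_p = 118 kPa, so the clay remains overconsolidated and only the recompression index applies:
S_c = C_r·H/(1+e₀)·log₁₀(σ'_f/σ'_0) = 0.069×6.8/2.06×log₁₀(100.84/71.2)
    = 0.22777 × 0.15115 = 0.03443 m

S_c ≈ 0.0344 m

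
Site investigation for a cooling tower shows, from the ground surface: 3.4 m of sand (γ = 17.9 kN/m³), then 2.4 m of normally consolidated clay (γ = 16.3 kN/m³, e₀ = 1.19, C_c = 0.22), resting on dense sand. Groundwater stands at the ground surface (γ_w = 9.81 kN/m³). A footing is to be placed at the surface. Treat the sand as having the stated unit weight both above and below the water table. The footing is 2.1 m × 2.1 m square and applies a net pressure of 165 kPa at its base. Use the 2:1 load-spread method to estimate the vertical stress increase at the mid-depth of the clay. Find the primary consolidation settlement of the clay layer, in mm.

Mid-depth of clay below the ground surface: z = 3.4 + 2.4/2 = 4.6 m.
Total vertical stress at mid-clay: σ_v = 17.9×3.4 + 16.3×1.2 = 80.42 kPa.
Pore pressure: u = 9.81×(4.6 − 0) = 45.126 kPa.
Initial effective stress: σ'_0 = σ_v − u = 80.42 − 45.126 = 35.294 kPa.
Stress increase at mid-clay by the 2:1 spreading method:
Δσ = qBL/((B+z)(L+z)) = 165×2.1×2.1/((2.1+4.6)(2.1+4.6)) = 16.21 kPa
Final effective stress: σ'_f = σ'_0 + Δσ = 35.294 + 16.21 = 51.504 kPa.
Normally consolidated clay, so the full stress increment lies on the virgin compression line:
S_c = C_c·H/(1+e₀)·log₁₀(σ'_f/σ'_0) = 0.22×2.4/(1+1.19)×log₁₀(51.504/35.294)
    = 0.2411 × 0.16414 = 0.03957 m

S_c ≈ 39.6 mm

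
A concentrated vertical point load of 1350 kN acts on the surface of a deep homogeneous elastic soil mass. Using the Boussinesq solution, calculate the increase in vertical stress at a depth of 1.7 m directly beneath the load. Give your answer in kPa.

Boussinesq vertical stress below a point load on an elastic half-space:
Δσ_z = 3P/(2πz²) · [1 + (r/z)²]^(−5/2)
r/z = 0/1.7 = 0; [1+(r/z)²]^(−5/2) = 1.
Δσ_z = 3×1350/(2π×1.7²) × 1 = 223.04 × 1 = 223 kPa

Δσ_z ≈ 223 kPa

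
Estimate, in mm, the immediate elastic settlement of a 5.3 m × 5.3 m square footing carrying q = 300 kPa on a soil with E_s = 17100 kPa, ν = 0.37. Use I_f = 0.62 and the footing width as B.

Immediate (elastic) settlement: S_e = q·B·(1−ν²)/E_s · I_f.
S_e = 300 × 5.3 × (1 − 0.37²) / 17100 × 0.62
    = 300 × 5.3 × 0.8631 / 17100 × 0.62
    = 0.04976 m = 49.76 mm

S_e ≈ 49.8 mm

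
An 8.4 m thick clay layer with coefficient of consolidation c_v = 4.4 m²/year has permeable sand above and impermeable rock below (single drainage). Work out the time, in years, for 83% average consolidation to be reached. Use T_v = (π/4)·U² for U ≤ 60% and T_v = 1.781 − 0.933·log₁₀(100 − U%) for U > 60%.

t ≈ 10.2 years

Drainage path length: H_d = H = 8.4 m (single drainage).
U > 60%: T_v = 1.781 − 0.933·log₁₀(100 − 83) = 0.63299.
t = T_v·H_d²/c_v = 0.63299×8.4²/4.4 = 10.15 years.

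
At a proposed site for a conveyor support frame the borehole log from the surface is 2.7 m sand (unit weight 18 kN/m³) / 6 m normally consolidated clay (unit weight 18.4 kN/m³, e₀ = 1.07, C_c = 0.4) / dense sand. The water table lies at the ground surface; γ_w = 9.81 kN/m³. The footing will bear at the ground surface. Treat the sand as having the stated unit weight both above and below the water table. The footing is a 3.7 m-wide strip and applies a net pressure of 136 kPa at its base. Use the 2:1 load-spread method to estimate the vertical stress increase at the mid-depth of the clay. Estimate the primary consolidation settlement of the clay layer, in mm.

Mid-depth of clay below the ground surface: z = 2.7 + 6/2 = 5.7 m.
Total vertical stress at mid-clay: σ_v = 18×2.7 + 18.4×3 = 103.8 kPa.
Pore pressure: u = 9.81×(5.7 − 0) = 55.917 kPa.
Initial effective stress: σ'_0 = σ_v − u = 103.8 − 55.917 = 47.883 kPa.
Stress increase at mid-clay by the 2:1 spreading method:
Δσ = qB/(B+z) = 136×3.7/(3.7+5.7) = 53.532 kPa
Final effective stress: σ'_f = σ'_0 + Δσ = 47.883 + 53.532 = 101.41 kPa.
Normally consolidated clay, so the full stress increment lies on the virgin compression line:
S_c = C_c·H/(1+e₀)·log₁₀(σ'_f/σ'_0) = 0.4×6/(1+1.07)×log₁₀(101.41/47.883)
    = 1.1594 × 0.3259 = 0.3778 m

S_c ≈ 378 mm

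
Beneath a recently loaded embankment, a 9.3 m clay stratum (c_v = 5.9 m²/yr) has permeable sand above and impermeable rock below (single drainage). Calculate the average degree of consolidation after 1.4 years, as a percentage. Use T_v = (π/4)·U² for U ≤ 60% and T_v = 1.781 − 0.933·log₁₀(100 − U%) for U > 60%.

U ≈ 34.9 %

Drainage path length: H_d = H = 9.3 m (single drainage).
T_v = c_v·t/H_d² = 5.9×1.4/9.3² = 0.095502.
T_v = 0.095502 corresponds to the U ≤ 60% branch:
U = √(4T_v/π) = 0.3487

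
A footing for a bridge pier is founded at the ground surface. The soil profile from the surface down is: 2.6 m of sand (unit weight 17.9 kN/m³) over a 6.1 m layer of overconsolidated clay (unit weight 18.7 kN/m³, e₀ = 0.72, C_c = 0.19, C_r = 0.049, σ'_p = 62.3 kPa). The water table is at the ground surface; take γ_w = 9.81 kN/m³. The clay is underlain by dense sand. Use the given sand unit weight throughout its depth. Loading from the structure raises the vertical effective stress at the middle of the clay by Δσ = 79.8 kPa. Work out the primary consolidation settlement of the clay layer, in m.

S_c ≈ 0.23 m

Mid-depth of clay below the ground surface: z = 2.6 + 6.1/2 = 5.65 m.
Total vertical stress at mid-clay: σ_v = 17.9×2.6 + 18.7×3.05 = 103.57 kPa.
Pore pressure: u = 9.81×(5.65 − 0) = 55.427 kPa.
Initial effective stress: σ'_0 = σ_v − u = 103.57 − 55.427 = 48.143 kPa.
Final effective stress: σ'_f = 48.143 + 79.8 = 127.94 kPa.
σ'_f = 127.94 > σ'_p = 62.3 kPa, so the stress path crosses the preconsolidation pressure — recompression up to σ'_p, then virgin compression beyond:
S_c = H/(1+e₀)·[C_r·log₁₀(σ'_p/σ'_0) + C_c·log₁₀(σ'_f/σ'_p)]
    = 6.1/1.72 × [0.049×log₁₀(62.3/48.143) + 0.19×log₁₀(127.94/62.3)]
    = 3.5465 × [0.0054858 + 0.059378] = 0.23 m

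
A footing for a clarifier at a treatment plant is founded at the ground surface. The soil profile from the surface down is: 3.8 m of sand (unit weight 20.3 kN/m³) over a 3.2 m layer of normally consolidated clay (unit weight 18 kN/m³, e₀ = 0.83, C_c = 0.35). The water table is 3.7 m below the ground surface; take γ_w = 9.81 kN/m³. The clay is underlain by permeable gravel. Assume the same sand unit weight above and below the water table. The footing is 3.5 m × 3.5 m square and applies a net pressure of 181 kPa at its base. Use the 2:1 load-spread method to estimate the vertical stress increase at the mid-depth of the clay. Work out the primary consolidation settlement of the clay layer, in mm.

Mid-depth of clay below the ground surface: z = 3.8 + 3.2/2 = 5.4 m.
Total vertical stress at mid-clay: σ_v = 20.3×3.8 + 18×1.6 = 105.94 kPa.
Pore pressure: u = 9.81×(5.4 − 3.7) = 16.677 kPa.
Initial effective stress: σ'_0 = σ_v − u = 105.94 − 16.677 = 89.263 kPa.
Stress increase at mid-clay by the 2:1 spreading method:
Δσ = qBL/((B+z)(L+z)) = 181×3.5×3.5/((3.5+5.4)(3.5+5.4)) = 27.992 kPa
Final effective stress: σ'_f = σ'_0 + Δσ = 89.263 + 27.992 = 117.26 kPa.
Normally consolidated clay, so the full stress increment lies on the virgin compression line:
S_c = C_c·H/(1+e₀)·log₁₀(σ'_f/σ'_0) = 0.35×3.2/(1+0.83)×log₁₀(117.26/89.263)
    = 0.61202 × 0.11848 = 0.07251 m

S_c ≈ 72.5 mm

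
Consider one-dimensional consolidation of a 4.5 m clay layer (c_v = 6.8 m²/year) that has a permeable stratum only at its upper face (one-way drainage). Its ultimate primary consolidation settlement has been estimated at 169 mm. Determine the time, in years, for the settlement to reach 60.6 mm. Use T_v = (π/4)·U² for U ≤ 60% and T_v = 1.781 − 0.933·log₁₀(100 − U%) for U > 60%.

Drainage path length: H_d = H = 4.5 m (single drainage).
U = S(t)/S_ult = 60.6/169 = 0.3586.
U ≤ 60%: T_v = (π/4)·U² = (π/4)×0.35858² = 0.10099.
t = T_v·H_d²/c_v = 0.10099×4.5²/6.8 = 0.3007 years.

t ≈ 0.301 years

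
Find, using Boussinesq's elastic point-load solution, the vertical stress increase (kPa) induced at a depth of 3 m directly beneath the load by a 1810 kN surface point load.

Boussinesq vertical stress below a point load on an elastic half-space:
Δσ_z = 3P/(2πz²) · [1 + (r/z)²]^(−5/2)
r/z = 0/3 = 0; [1+(r/z)²]^(−5/2) = 1.
Δσ_z = 3×1810/(2π×3²) × 1 = 96.023 × 1 = 96.02 kPa

Δσ_z ≈ 96 kPa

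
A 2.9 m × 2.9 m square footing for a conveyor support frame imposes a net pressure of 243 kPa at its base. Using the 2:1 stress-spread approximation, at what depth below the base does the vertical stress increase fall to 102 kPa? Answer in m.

z ≈ 1.58 m

2:1 spreading — at depth z the loaded area has grown by z in each plan dimension:
qB²/(B+z)² = Δσ_z ⇒ z = B(√(q/Δσ_z) − 1) = 2.9×(√(243/102) − 1) = 1.576 m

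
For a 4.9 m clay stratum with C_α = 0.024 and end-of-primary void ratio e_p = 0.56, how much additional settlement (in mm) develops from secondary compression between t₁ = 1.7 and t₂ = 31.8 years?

Secondary compression: S_s = C_α·H/(1+e_p)·log₁₀(t₂/t₁)
S_s = 0.024×4.9/(1+0.56)×log₁₀(31.8/1.7)
    = 0.07538 × 1.272 = 0.09589 m

S_s ≈ 95.9 mm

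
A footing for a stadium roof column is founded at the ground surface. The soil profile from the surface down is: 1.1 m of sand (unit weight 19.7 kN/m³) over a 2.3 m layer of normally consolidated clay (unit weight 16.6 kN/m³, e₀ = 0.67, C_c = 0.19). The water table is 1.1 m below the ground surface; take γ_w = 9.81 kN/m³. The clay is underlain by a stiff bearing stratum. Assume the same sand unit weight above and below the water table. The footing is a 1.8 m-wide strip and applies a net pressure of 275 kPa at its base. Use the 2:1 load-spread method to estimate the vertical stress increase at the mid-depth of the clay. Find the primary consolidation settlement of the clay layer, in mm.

S_c ≈ 186 mm

Mid-depth of clay below the ground surface: z = 1.1 + 2.3/2 = 2.25 m.
Total vertical stress at mid-clay: σ_v = 19.7×1.1 + 16.6×1.15 = 40.76 kPa.
Pore pressure: u = 9.81×(2.25 − 1.1) = 11.281 kPa.
Initial effective stress: σ'_0 = σ_v − u = 40.76 − 11.281 = 29.479 kPa.
Stress increase at mid-clay by the 2:1 spreading method:
Δσ = qB/(B+z) = 275×1.8/(1.8+2.25) = 122.22 kPa
Final effective stress: σ'_f = σ'_0 + Δσ = 29.479 + 122.22 = 151.7 kPa.
Normally consolidated clay, so the full stress increment lies on the virgin compression line:
S_c = C_c·H/(1+e₀)·log₁₀(σ'_f/σ'_0) = 0.19×2.3/(1+0.67)×log₁₀(151.7/29.479)
    = 0.26168 × 0.71147 = 0.1862 m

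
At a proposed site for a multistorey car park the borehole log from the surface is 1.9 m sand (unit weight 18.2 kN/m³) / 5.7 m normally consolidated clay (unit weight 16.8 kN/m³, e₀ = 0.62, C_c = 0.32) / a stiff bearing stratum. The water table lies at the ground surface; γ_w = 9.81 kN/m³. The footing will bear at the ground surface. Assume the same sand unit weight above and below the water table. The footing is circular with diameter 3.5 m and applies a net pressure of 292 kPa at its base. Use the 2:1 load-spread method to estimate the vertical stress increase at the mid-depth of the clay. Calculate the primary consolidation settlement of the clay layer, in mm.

Mid-depth of clay below the ground surface: z = 1.9 + 5.7/2 = 4.75 m.
Total vertical stress at mid-clay: σ_v = 18.2×1.9 + 16.8×2.85 = 82.46 kPa.
Pore pressure: u = 9.81×(4.75 − 0) = 46.598 kPa.
Initial effective stress: σ'_0 = σ_v − u = 82.46 − 46.598 = 35.862 kPa.
Stress increase at mid-clay by the 2:1 spreading method:
Δσ ≈ qD²/(D+z)² = 292×3.5²/(3.5+4.75)² = 52.555 kPa
Final effective stress: σ'_f = σ'_0 + Δσ = 35.862 + 52.555 = 88.417 kPa.
Normally consolidated clay, so the full stress increment lies on the virgin compression line:
S_c = C_c·H/(1+e₀)·log₁₀(σ'_f/σ'_0) = 0.32×5.7/(1+0.62)×log₁₀(88.417/35.862)
    = 1.1259 × 0.3919 = 0.4412 m

S_c ≈ 441 mm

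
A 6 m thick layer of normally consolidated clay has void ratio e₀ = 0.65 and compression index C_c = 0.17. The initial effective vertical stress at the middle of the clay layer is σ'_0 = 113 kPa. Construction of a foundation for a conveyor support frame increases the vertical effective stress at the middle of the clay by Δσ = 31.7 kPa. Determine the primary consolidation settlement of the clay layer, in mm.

S_c ≈ 66.4 mm

Final effective stress: σ'_f = σ'_0 + Δσ = 113 + 31.7 = 144.7 kPa.
Normally consolidated clay, so the full stress increment lies on the virgin compression line:
S_c = C_c·H/(1+e₀)·log₁₀(σ'_f/σ'_0) = 0.17×6/(1+0.65)×log₁₀(144.7/113)
    = 0.61818 × 0.10739 = 0.06639 m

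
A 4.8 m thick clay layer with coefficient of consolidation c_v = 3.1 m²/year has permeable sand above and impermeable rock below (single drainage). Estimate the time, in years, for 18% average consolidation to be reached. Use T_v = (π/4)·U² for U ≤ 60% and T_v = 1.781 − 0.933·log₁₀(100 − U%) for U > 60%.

Drainage path length: H_d = H = 4.8 m (single drainage).
U ≤ 60%: T_v = (π/4)·U² = (π/4)×0.18² = 0.025447.
t = T_v·H_d²/c_v = 0.025447×4.8²/3.1 = 0.1891 years.

t ≈ 0.189 years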